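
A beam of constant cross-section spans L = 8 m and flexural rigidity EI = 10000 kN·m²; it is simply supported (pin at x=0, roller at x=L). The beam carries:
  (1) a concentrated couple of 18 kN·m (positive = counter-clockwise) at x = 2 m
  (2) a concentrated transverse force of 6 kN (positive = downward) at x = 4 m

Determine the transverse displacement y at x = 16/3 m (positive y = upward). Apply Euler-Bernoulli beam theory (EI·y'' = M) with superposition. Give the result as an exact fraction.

y(16/3) = -13/13500 m

Load 1 — applied couple M₀=18 kN·m at a=2 m (b=L-a=6):
  y_1 = (M₀x³/(6L)-M₀(x-a)²/2+C₁x)/EI  [x>a] with C₁=M₀(3b²-L²)/(6L)=33/2 = (18·(16/3)³/(6·8)-18·((16/3)-2)²/2+(33/2)·(16/3))/10000 = 101/22500 m
Load 2 — point force P=6 kN at a=4 m (b=L-a=4):
  y_2 = -Pa(L-x)(2Lx-a²-x²)/(6LEI)  [x>a] = -6·4·(8-(16/3))·(2·8·(16/3)-4²-(16/3)²)/(6·8·10000) = -92/16875 m
Superposition: y = Σ y_i = -13/13500 m ≈ -0.000963 m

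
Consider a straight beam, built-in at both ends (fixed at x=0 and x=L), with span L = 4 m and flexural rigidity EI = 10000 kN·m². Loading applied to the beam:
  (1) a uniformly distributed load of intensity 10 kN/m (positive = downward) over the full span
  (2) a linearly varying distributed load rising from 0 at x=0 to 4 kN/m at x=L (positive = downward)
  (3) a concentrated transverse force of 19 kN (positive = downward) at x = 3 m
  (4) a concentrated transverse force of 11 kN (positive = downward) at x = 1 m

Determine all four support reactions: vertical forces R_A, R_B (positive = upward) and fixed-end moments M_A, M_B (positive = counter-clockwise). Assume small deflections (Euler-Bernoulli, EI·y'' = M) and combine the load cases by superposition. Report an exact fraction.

R_A = 693/20 kN, M_A = 1513/60 kN·m, R_B = 867/20 kN, M_B = -1757/60 kN·m

Load 1 — uniform load w=10 kN/m over full span:
  R_A = wL/2 = 10·4/2 = 20 kN
  M_A = wL²/12 = 10·4²/12 = 40/3 kN·m
  R_B = wL/2 = 10·4/2 = 20 kN
  M_B = -wL²/12 = -10·4²/12 = -40/3 kN·m
Load 2 — triangular load w₀=4 kN/m (0→w₀ over full span):
  R_A = 3w₀L/20 = 3·4·4/20 = 12/5 kN
  M_A = w₀L²/30 = 4·4²/30 = 32/15 kN·m
  R_B = 7w₀L/20 = 7·4·4/20 = 28/5 kN
  M_B = -w₀L²/20 = -4·4²/20 = -16/5 kN·m
Load 3 — point force P=19 kN at a=3 m (b=L-a=1):
  R_A = Pb²(3a+b)/L³ = 19·1²·(3·3+1)/4³ = 95/32 kN
  M_A = Pab²/L² = 19·3·1²/4² = 57/16 kN·m
  R_B = Pa²(a+3b)/L³ = 19·3²·(3+3·1)/4³ = 513/32 kN
  M_B = -Pa²b/L² = -19·3²·1/4² = -171/16 kN·m
Load 4 — point force P=11 kN at a=1 m (b=L-a=3):
  R_A = Pb²(3a+b)/L³ = 11·3²·(3·1+3)/4³ = 297/32 kN
  M_A = Pab²/L² = 11·1·3²/4² = 99/16 kN·m
  R_B = Pa²(a+3b)/L³ = 11·1²·(1+3·3)/4³ = 55/32 kN
  M_B = -Pa²b/L² = -11·1²·3/4² = -33/16 kN·m
Superposition: R_A = 693/20 kN, M_A = 1513/60 kN·m, R_B = 867/20 kN, M_B = -1757/60 kN·m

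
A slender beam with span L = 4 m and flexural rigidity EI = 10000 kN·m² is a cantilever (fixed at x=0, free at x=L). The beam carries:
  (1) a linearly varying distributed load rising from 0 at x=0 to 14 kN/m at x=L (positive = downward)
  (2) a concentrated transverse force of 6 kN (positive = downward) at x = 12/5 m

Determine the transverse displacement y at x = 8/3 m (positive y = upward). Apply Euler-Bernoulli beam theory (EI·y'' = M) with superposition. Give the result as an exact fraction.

Load 1 — triangular load w₀=14 kN/m (0→w₀ over full span):
  y_1 = (w₀Lx³/12-w₀L²x²/6-w₀x⁵/(120L))/EI = (14·4·(8/3)³/12-14·4²·(8/3)²/6-14·(8/3)⁵/(120·4))/10000 = -41216/2278125 m
Load 2 — point force P=6 kN at a=12/5 m (b=L-a=8/5):
  y_2 = -Pa²(3x-a)/(6EI)  [x>a] = -6·(12/5)²·(3·(8/3)-(12/5))/(6·10000) = -252/78125 m
Superposition: y = Σ y_i = -1214108/56953125 m ≈ -0.021318 m

y(8/3) = -1214108/56953125 m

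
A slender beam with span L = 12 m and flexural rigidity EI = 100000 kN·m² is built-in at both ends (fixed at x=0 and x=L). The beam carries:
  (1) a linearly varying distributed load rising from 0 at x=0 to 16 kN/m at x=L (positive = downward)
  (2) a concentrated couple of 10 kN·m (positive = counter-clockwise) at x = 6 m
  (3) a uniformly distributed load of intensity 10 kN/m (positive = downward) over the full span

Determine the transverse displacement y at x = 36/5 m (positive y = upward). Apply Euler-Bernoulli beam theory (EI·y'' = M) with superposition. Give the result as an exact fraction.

Load 1 — triangular load w₀=16 kN/m (0→w₀ over full span):
  y_1 = -w₀x²(L-x)²(x+2L)/(120LEI) = -16·(36/5)²·(12-(36/5))²·((36/5)+2·12)/(120·12·100000) = -202176/48828125 m
Load 2 — applied couple M₀=10 kN·m at a=6 m (b=L-a=6):
  y_2 = (R_Ax³/6 - M_Ax²/2 - M₀(x-a)²/2)/EI  [x>a] with R_A=5/4, M_A=5/2 = ((5/4)·(36/5)³/6 - (5/2)·(36/5)²/2 - 10·((36/5)-6)²/2)/100000 = 9/156250 m
Load 3 — uniform load w=10 kN/m over full span:
  y_3 = -wx²(L-x)²/(24EI) = -10·(36/5)²·(12-(36/5))²/(24·100000) = -1944/390625 m
Superposition: y = Σ y_i = -884727/97656250 m ≈ -0.009060 m

y(36/5) = -884727/97656250 m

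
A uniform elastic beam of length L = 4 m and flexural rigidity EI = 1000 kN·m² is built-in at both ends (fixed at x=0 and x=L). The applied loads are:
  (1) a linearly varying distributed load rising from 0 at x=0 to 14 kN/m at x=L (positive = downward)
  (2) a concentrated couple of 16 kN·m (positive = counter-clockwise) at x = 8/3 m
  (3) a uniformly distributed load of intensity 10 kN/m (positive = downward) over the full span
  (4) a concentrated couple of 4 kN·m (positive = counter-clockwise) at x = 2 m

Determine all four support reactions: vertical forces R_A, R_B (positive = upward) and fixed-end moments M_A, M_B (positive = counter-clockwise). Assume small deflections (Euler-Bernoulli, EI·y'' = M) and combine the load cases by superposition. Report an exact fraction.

Load 1 — triangular load w₀=14 kN/m (0→w₀ over full span):
  R_A = 3w₀L/20 = 3·14·4/20 = 42/5 kN
  M_A = w₀L²/30 = 14·4²/30 = 112/15 kN·m
  R_B = 7w₀L/20 = 7·14·4/20 = 98/5 kN
  M_B = -w₀L²/20 = -14·4²/20 = -56/5 kN·m
Load 2 — applied couple M₀=16 kN·m at a=8/3 m (b=L-a=4/3):
  R_A = 6M₀ab/L³ = 6·16·(8/3)·(4/3)/4³ = 16/3 kN
  M_A = M₀b(2a-b)/L² = 16·(4/3)·(2·(8/3)-(4/3))/4² = 16/3 kN·m
  R_B = -6M₀ab/L³ = -6·16·(8/3)·(4/3)/4³ = -16/3 kN
  M_B = M₀a(2b-a)/L² = 16·(8/3)·(2·(4/3)-(8/3))/4² = 0 kN·m
Load 3 — uniform load w=10 kN/m over full span:
  R_A = wL/2 = 10·4/2 = 20 kN
  M_A = wL²/12 = 10·4²/12 = 40/3 kN·m
  R_B = wL/2 = 10·4/2 = 20 kN
  M_B = -wL²/12 = -10·4²/12 = -40/3 kN·m
Load 4 — applied couple M₀=4 kN·m at a=2 m (b=L-a=2):
  R_A = 6M₀ab/L³ = 6·4·2·2/4³ = 3/2 kN
  M_A = M₀b(2a-b)/L² = 4·2·(2·2-2)/4² = 1 kN·m
  R_B = -6M₀ab/L³ = -6·4·2·2/4³ = -3/2 kN
  M_B = M₀a(2b-a)/L² = 4·2·(2·2-2)/4² = 1 kN·m
Superposition: R_A = 1057/30 kN, M_A = 407/15 kN·m, R_B = 983/30 kN, M_B = -353/15 kN·m

R_A = 1057/30 kN, M_A = 407/15 kN·m, R_B = 983/30 kN, M_B = -353/15 kN·m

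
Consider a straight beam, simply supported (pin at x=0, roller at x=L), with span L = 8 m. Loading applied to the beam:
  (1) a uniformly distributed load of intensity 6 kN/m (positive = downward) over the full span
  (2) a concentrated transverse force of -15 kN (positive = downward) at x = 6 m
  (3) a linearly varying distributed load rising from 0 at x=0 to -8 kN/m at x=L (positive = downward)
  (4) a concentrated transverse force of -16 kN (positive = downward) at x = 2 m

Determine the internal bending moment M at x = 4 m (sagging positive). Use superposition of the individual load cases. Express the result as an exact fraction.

Load 1 — uniform load w=6 kN/m over full span:
  M_1 = wx(L-x)/2 = 6·4·(8-4)/2 = 48 kN·m
Load 2 — point force P=-15 kN at a=6 m (b=L-a=2):
  M_2 = Pbx/L  [x≤a] = (-15)·2·4/8 = -15 kN·m
Load 3 — triangular load w₀=-8 kN/m (0→w₀ over full span):
  M_3 = w₀Lx/6 - w₀x³/(6L) = (-8)·8·4/6 - (-8)·4³/(6·8) = -32 kN·m
Load 4 — point force P=-16 kN at a=2 m (b=L-a=6):
  M_4 = Pa(L-x)/L  [x>a] = (-16)·2·(8-4)/8 = -16 kN·m
Superposition: M = Σ M_i = -15 kN·m ≈ -15.000000 kN·m

M(4) = -15 kN·m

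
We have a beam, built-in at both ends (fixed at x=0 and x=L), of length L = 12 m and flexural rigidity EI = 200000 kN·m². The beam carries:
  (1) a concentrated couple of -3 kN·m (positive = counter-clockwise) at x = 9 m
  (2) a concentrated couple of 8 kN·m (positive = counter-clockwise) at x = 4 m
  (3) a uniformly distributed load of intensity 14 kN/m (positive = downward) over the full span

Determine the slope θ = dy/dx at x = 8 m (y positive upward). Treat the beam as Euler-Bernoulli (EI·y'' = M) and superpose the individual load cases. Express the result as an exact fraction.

Load 1 — applied couple M₀=-3 kN·m at a=9 m (b=L-a=3):
  θ_1 = (R_Ax²/2 - M_Ax)/EI  [x≤a] with R_A=-9/32, M_A=-15/16 = ((-9/32)·8²/2 - (-15/16)·8)/200000 = -3/400000 rad
Load 2 — applied couple M₀=8 kN·m at a=4 m (b=L-a=8):
  θ_2 = (R_Ax²/2 - M_Ax - M₀(x-a))/EI  [x>a] with R_A=8/9, M_A=0 = ((8/9)·8²/2 - 0·8 - 8·(8-4))/200000 = -1/56250 rad
Load 3 — uniform load w=14 kN/m over full span:
  θ_3 = -wx(L-x)(L-2x)/(12EI) = -14·8·(12-8)·(12-2·8)/(12·200000) = 7/9375 rad
Superposition: θ = Σ θ_i = 2597/3600000 rad ≈ 0.000721 rad

θ(8) = 2597/3600000 rad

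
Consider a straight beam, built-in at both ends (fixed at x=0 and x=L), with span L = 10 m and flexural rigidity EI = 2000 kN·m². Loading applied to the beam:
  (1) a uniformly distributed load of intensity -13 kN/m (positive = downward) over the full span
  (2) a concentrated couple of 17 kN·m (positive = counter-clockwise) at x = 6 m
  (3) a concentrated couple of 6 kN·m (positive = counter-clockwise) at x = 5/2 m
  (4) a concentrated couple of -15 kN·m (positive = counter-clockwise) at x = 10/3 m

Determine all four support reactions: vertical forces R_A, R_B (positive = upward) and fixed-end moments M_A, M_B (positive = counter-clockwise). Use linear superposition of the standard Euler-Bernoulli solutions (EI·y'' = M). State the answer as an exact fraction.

R_A = -63877/1000 kN, M_A = -62411/600 kN·m, R_B = -66123/1000 kN, M_B = 64349/600 kN·m

Load 1 — uniform load w=-13 kN/m over full span:
  R_A = wL/2 = (-13)·10/2 = -65 kN
  M_A = wL²/12 = (-13)·10²/12 = -325/3 kN·m
  R_B = wL/2 = (-13)·10/2 = -65 kN
  M_B = -wL²/12 = -(-13)·10²/12 = 325/3 kN·m
Load 2 — applied couple M₀=17 kN·m at a=6 m (b=L-a=4):
  R_A = 6M₀ab/L³ = 6·17·6·4/10³ = 306/125 kN
  M_A = M₀b(2a-b)/L² = 17·4·(2·6-4)/10² = 136/25 kN·m
  R_B = -6M₀ab/L³ = -6·17·6·4/10³ = -306/125 kN
  M_B = M₀a(2b-a)/L² = 17·6·(2·4-6)/10² = 51/25 kN·m
Load 3 — applied couple M₀=6 kN·m at a=5/2 m (b=L-a=15/2):
  R_A = 6M₀ab/L³ = 6·6·(5/2)·(15/2)/10³ = 27/40 kN
  M_A = M₀b(2a-b)/L² = 6·(15/2)·(2·(5/2)-(15/2))/10² = -9/8 kN·m
  R_B = -6M₀ab/L³ = -6·6·(5/2)·(15/2)/10³ = -27/40 kN
  M_B = M₀a(2b-a)/L² = 6·(5/2)·(2·(15/2)-(5/2))/10² = 15/8 kN·m
Load 4 — applied couple M₀=-15 kN·m at a=10/3 m (b=L-a=20/3):
  R_A = 6M₀ab/L³ = 6·(-15)·(10/3)·(20/3)/10³ = -2 kN
  M_A = M₀b(2a-b)/L² = (-15)·(20/3)·(2·(10/3)-(20/3))/10² = 0 kN·m
  R_B = -6M₀ab/L³ = -6·(-15)·(10/3)·(20/3)/10³ = 2 kN
  M_B = M₀a(2b-a)/L² = (-15)·(10/3)·(2·(20/3)-(10/3))/10² = -5 kN·m
Superposition: R_A = -63877/1000 kN, M_A = -62411/600 kN·m, R_B = -66123/1000 kN, M_B = 64349/600 kN·m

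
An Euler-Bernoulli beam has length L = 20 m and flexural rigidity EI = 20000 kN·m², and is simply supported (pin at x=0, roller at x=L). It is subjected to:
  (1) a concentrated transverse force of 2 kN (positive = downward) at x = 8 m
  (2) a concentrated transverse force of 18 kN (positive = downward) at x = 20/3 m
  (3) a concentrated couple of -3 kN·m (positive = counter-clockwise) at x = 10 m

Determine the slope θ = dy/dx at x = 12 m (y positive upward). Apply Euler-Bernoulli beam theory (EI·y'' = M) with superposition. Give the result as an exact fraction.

θ(12) = 16241/1800000 rad

Load 1 — point force P=2 kN at a=8 m (b=L-a=12):
  θ_1 = -Pa(2L²-6Lx+3x²+a²)/(6LEI)  [x>a] = -2·8·(2·20²-6·20·12+3·12²+8²)/(6·20·20000) = 3/3125 rad
Load 2 — point force P=18 kN at a=20/3 m (b=L-a=40/3):
  θ_2 = -Pa(2L²-6Lx+3x²+a²)/(6LEI)  [x>a] = -18·(20/3)·(2·20²-6·20·12+3·12²+(20/3)²)/(6·20·20000) = 46/5625 rad
Load 3 — applied couple M₀=-3 kN·m at a=10 m (b=L-a=10):
  θ_3 = (M₀x²/(2L)-M₀(x-a)+C₁)/EI  [x>a] with C₁=M₀(3b²-L²)/(6L)=5/2 = ((-3)·12²/(2·20)-(-3)·(12-10)+(5/2))/20000 = -23/200000 rad
Superposition: θ = Σ θ_i = 16241/1800000 rad ≈ 0.009023 rad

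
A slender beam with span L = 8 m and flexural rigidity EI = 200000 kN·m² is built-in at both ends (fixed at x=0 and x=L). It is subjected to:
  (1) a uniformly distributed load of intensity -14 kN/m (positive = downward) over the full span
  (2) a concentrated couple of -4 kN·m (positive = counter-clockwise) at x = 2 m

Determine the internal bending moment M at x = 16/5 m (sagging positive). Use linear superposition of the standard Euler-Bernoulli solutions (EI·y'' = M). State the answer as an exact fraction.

M(16/5) = -9421/300 kN·m

Load 1 — uniform load w=-14 kN/m over full span:
  M_1 = wLx/2 - wL²/12 - wx²/2 = (-14)·8·(16/5)/2 - (-14)·8²/12 - (-14)·(16/5)²/2 = -2464/75 kN·m
Load 2 — applied couple M₀=-4 kN·m at a=2 m (b=L-a=6):
  M_2 = R_Ax - M_A - M₀  [x>a] with R_A=-9/16, M_A=3/4 = (-9/16)·(16/5) - (3/4) - (-4) = 29/20 kN·m
Superposition: M = Σ M_i = -9421/300 kN·m ≈ -31.403333 kN·m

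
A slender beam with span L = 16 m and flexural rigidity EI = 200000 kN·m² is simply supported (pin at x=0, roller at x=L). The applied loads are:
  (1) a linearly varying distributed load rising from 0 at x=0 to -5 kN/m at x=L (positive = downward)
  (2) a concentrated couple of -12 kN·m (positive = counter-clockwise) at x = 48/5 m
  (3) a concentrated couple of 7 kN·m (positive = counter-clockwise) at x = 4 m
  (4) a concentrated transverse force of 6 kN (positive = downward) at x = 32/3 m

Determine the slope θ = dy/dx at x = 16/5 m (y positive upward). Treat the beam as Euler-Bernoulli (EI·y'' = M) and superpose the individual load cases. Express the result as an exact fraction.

θ(16/5) = 1981681/1350000000 rad

Load 1 — triangular load w₀=-5 kN/m (0→w₀ over full span):
  θ_1 = -w₀(7L⁴-30L²x²+15x⁴)/(360LEI) = -(-5)·(7·16⁴-30·16²·(16/5)²+15·(16/5)⁴)/(360·16·200000) = 5824/3515625 rad
Load 2 — applied couple M₀=-12 kN·m at a=48/5 m (b=L-a=32/5):
  θ_2 = (M₀x²/(2L)+C₁)/EI  [x≤a] with C₁=M₀(3b²-L²)/(6L)=416/25 = ((-12)·(16/5)²/(2·16)+(416/25))/200000 = 1/15625 rad
Load 3 — applied couple M₀=7 kN·m at a=4 m (b=L-a=12):
  θ_3 = (M₀x²/(2L)+C₁)/EI  [x≤a] with C₁=M₀(3b²-L²)/(6L)=77/6 = (7·(16/5)²/(2·16)+(77/6))/200000 = 2261/30000000 rad
Load 4 — point force P=6 kN at a=32/3 m (b=L-a=16/3):
  θ_4 = -Pb(L²-b²-3x²)/(6LEI)  [x≤a] = -6·(16/3)·(16²-(16/3)²-3·(16/5)²)/(6·16·200000) = -692/2109375 rad
Superposition: θ = Σ θ_i = 1981681/1350000000 rad ≈ 0.001468 rad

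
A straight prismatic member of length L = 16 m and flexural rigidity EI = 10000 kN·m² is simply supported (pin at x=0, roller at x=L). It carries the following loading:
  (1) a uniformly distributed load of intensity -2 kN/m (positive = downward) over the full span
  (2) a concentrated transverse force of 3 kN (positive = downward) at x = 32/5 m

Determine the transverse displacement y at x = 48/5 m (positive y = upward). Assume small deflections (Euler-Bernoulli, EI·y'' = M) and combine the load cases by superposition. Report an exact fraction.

Load 1 — uniform load w=-2 kN/m over full span:
  y_1 = -wx(L³-2Lx²+x³)/(24EI) = -(-2)·(48/5)·(16³-2·16·(48/5)²+(48/5)³)/(24·10000) = 63488/390625 m
Load 2 — point force P=3 kN at a=32/5 m (b=L-a=48/5):
  y_2 = -Pa(L-x)(2Lx-a²-x²)/(6LEI)  [x>a] = -3·(32/5)·(16-(48/5))·(2·16·(48/5)-(32/5)²-(48/5)²)/(6·16·10000) = -8704/390625 m
Superposition: y = Σ y_i = 54784/390625 m ≈ 0.140247 m

y(48/5) = 54784/390625 m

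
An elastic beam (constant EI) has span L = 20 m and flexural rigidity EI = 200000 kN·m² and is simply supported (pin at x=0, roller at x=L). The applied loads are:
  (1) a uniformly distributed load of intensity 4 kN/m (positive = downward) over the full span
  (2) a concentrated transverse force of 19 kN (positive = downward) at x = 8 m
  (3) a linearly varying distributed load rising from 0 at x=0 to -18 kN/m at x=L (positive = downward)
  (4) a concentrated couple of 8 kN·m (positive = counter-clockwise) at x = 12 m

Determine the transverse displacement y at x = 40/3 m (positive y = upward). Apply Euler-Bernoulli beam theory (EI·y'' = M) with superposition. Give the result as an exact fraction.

y(40/3) = 26773/759375 m

Load 1 — uniform load w=4 kN/m over full span:
  y_1 = -wx(L³-2Lx²+x³)/(24EI) = -4·(40/3)·(20³-2·20·(40/3)²+(40/3)³)/(24·200000) = -44/1215 m
Load 2 — point force P=19 kN at a=8 m (b=L-a=12):
  y_2 = -Pa(L-x)(2Lx-a²-x²)/(6LEI)  [x>a] = -19·8·(20-(40/3))·(2·20·(40/3)-8²-(40/3)²)/(6·20·200000) = -3116/253125 m
Load 3 — triangular load w₀=-18 kN/m (0→w₀ over full span):
  y_3 = -w₀x(7L⁴-10L²x²+3x⁴)/(360LEI) = -(-18)·(40/3)·(7·20⁴-10·20²·(40/3)²+3·(40/3)⁴)/(360·20·200000) = 34/405 m
Load 4 — applied couple M₀=8 kN·m at a=12 m (b=L-a=8):
  y_4 = (M₀x³/(6L)-M₀(x-a)²/2+C₁x)/EI  [x>a] with C₁=M₀(3b²-L²)/(6L)=-208/15 = (8·(40/3)³/(6·20)-8·((40/3)-12)²/2+(-208/15)·(40/3))/200000 = -43/253125 m
Superposition: y = Σ y_i = 26773/759375 m ≈ 0.035257 m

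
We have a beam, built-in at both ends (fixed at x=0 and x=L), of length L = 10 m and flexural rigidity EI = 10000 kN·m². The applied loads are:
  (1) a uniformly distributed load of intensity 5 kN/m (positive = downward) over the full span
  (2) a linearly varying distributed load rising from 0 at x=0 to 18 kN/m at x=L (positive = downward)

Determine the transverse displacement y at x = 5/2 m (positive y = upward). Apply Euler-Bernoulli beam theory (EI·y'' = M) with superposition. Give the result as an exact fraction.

y(5/2) = -393/20480 m

Load 1 — uniform load w=5 kN/m over full span:
  y_1 = -wx²(L-x)²/(24EI) = -5·(5/2)²·(10-(5/2))²/(24·10000) = -15/2048 m
Load 2 — triangular load w₀=18 kN/m (0→w₀ over full span):
  y_2 = -w₀x²(L-x)²(x+2L)/(120LEI) = -18·(5/2)²·(10-(5/2))²·((5/2)+2·10)/(120·10·10000) = -243/20480 m
Superposition: y = Σ y_i = -393/20480 m ≈ -0.019189 m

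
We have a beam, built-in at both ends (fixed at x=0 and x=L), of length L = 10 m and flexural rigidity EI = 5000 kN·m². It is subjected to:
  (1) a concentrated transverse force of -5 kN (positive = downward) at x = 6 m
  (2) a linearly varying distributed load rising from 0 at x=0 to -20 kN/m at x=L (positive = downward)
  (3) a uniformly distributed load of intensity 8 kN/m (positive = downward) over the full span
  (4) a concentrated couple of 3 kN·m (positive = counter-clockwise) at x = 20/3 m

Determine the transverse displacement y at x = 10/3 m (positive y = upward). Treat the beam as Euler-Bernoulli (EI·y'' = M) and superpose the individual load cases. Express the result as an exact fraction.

y(10/3) = 2927/364500 m

Load 1 — point force P=-5 kN at a=6 m (b=L-a=4):
  y_1 = -Pb²x²(3aL-(3a+b)x)/(6L³EI)  [x≤a] = -(-5)·4²·(10/3)²·(3·6·10-(3·6+4)·(10/3))/(6·10³·5000) = 32/10125 m
Load 2 — triangular load w₀=-20 kN/m (0→w₀ over full span):
  y_2 = -w₀x²(L-x)²(x+2L)/(120LEI) = -(-20)·(10/3)²·(10-(10/3))²·((10/3)+2·10)/(120·10·5000) = 28/729 m
Load 3 — uniform load w=8 kN/m over full span:
  y_3 = -wx²(L-x)²/(24EI) = -8·(10/3)²·(10-(10/3))²/(24·5000) = -8/243 m
Load 4 — applied couple M₀=3 kN·m at a=20/3 m (b=L-a=10/3):
  y_4 = (R_Ax³/6 - M_Ax²/2)/EI  [x≤a] with R_A=2/5, M_A=1 = ((2/5)·(10/3)³/6 - 1·(10/3)²/2)/5000 = -1/1620 m
Superposition: y = Σ y_i = 2927/364500 m ≈ 0.008030 m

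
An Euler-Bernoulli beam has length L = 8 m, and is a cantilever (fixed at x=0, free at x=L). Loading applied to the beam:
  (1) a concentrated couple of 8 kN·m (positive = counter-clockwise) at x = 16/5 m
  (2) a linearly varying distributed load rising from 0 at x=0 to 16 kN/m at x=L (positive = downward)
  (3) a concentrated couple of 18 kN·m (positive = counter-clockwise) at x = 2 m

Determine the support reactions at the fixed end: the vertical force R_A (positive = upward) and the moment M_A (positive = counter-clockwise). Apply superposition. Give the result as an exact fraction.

R_A = 64 kN, M_A = 946/3 kN·m

Load 1 — applied couple M₀=8 kN·m at a=16/5 m (b=L-a=24/5):
  R_A = 0 kN
  M_A = -M₀ = -8 kN·m
Load 2 — triangular load w₀=16 kN/m (0→w₀ over full span):
  R_A = w₀L/2 = 16·8/2 = 64 kN
  M_A = w₀L²/3 = 16·8²/3 = 1024/3 kN·m
Load 3 — applied couple M₀=18 kN·m at a=2 m (b=L-a=6):
  R_A = 0 kN
  M_A = -M₀ = -18 kN·m
Superposition: R_A = 64 kN, M_A = 946/3 kN·m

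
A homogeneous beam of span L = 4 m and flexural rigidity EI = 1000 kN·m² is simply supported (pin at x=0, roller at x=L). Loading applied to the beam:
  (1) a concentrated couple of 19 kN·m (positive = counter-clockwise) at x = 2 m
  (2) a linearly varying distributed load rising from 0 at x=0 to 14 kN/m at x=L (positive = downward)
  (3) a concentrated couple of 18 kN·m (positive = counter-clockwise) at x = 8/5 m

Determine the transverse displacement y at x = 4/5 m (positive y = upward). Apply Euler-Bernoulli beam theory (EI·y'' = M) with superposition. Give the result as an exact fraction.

y(4/5) = -331099/23437500 m

Load 1 — applied couple M₀=19 kN·m at a=2 m (b=L-a=2):
  y_1 = (M₀x³/(6L)+C₁x)/EI  [x≤a] with C₁=M₀(3b²-L²)/(6L)=-19/6 = (19·(4/5)³/(6·4)+(-19/6)·(4/5))/1000 = -133/62500 m
Load 2 — triangular load w₀=14 kN/m (0→w₀ over full span):
  y_2 = -w₀x(7L⁴-10L²x²+3x⁴)/(360LEI) = -14·(4/5)·(7·4⁴-10·4²·(4/5)²+3·(4/5)⁴)/(360·4·1000) = -77056/5859375 m
Load 3 — applied couple M₀=18 kN·m at a=8/5 m (b=L-a=12/5):
  y_3 = (M₀x³/(6L)+C₁x)/EI  [x≤a] with C₁=M₀(3b²-L²)/(6L)=24/25 = (18·(4/5)³/(6·4)+(24/25)·(4/5))/1000 = 18/15625 m
Superposition: y = Σ y_i = -331099/23437500 m ≈ -0.014127 m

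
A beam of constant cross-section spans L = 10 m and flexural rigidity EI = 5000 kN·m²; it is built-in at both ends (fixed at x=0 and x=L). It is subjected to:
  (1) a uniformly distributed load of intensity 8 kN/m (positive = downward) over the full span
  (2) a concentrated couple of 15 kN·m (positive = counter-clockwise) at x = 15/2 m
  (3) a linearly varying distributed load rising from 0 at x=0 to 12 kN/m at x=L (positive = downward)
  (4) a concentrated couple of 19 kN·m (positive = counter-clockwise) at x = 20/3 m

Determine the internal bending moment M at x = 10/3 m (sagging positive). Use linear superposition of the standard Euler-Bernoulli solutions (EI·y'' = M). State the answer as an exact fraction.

M(10/3) = 16357/432 kN·m

Load 1 — uniform load w=8 kN/m over full span:
  M_1 = wLx/2 - wL²/12 - wx²/2 = 8·10·(10/3)/2 - 8·10²/12 - 8·(10/3)²/2 = 200/9 kN·m
Load 2 — applied couple M₀=15 kN·m at a=15/2 m (b=L-a=5/2):
  M_2 = R_Ax - M_A  [x≤a] with R_A=27/16, M_A=75/16 = (27/16)·(10/3) - (75/16) = 15/16 kN·m
Load 3 — triangular load w₀=12 kN/m (0→w₀ over full span):
  M_3 = 3w₀Lx/20 - w₀L²/30 - w₀x³/(6L) = 3·12·10·(10/3)/20 - 12·10²/30 - 12·(10/3)³/(6·10) = 340/27 kN·m
Load 4 — applied couple M₀=19 kN·m at a=20/3 m (b=L-a=10/3):
  M_4 = R_Ax - M_A  [x≤a] with R_A=38/15, M_A=19/3 = (38/15)·(10/3) - (19/3) = 19/9 kN·m
Superposition: M = Σ M_i = 16357/432 kN·m ≈ 37.863426 kN·m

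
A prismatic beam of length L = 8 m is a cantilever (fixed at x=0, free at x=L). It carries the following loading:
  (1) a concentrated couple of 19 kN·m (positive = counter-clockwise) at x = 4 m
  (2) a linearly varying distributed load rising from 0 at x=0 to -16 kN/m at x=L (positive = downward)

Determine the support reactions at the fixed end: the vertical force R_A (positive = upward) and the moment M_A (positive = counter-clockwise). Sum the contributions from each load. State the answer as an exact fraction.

R_A = -64 kN, M_A = -1081/3 kN·m

Load 1 — applied couple M₀=19 kN·m at a=4 m (b=L-a=4):
  R_A = 0 kN
  M_A = -M₀ = -19 kN·m
Load 2 — triangular load w₀=-16 kN/m (0→w₀ over full span):
  R_A = w₀L/2 = (-16)·8/2 = -64 kN
  M_A = w₀L²/3 = (-16)·8²/3 = -1024/3 kN·m
Superposition: R_A = -64 kN, M_A = -1081/3 kN·m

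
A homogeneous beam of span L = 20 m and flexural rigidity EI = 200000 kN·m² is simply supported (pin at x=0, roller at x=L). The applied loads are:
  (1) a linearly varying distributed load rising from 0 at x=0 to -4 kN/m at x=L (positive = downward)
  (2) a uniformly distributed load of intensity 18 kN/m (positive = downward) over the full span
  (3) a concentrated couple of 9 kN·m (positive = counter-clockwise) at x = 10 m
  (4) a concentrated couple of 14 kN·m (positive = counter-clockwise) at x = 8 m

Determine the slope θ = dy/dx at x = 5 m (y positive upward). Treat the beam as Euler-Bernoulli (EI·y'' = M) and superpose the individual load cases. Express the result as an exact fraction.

Load 1 — triangular load w₀=-4 kN/m (0→w₀ over full span):
  θ_1 = -w₀(7L⁴-30L²x²+15x⁴)/(360LEI) = -(-4)·(7·20⁴-30·20²·5²+15·5⁴)/(360·20·200000) = 1327/576000 rad
Load 2 — uniform load w=18 kN/m over full span:
  θ_2 = -w(L³-6Lx²+4x³)/(24EI) = -18·(20³-6·20·5²+4·5³)/(24·200000) = -33/1600 rad
Load 3 — applied couple M₀=9 kN·m at a=10 m (b=L-a=10):
  θ_3 = (M₀x²/(2L)+C₁)/EI  [x≤a] with C₁=M₀(3b²-L²)/(6L)=-15/2 = (9·5²/(2·20)+(-15/2))/200000 = -3/320000 rad
Load 4 — applied couple M₀=14 kN·m at a=8 m (b=L-a=12):
  θ_4 = (M₀x²/(2L)+C₁)/EI  [x≤a] with C₁=M₀(3b²-L²)/(6L)=56/15 = (14·5²/(2·20)+(56/15))/200000 = 749/12000000 rad
Superposition: θ = Σ θ_i = -657653/36000000 rad ≈ -0.018268 rad

θ(5) = -657653/36000000 rad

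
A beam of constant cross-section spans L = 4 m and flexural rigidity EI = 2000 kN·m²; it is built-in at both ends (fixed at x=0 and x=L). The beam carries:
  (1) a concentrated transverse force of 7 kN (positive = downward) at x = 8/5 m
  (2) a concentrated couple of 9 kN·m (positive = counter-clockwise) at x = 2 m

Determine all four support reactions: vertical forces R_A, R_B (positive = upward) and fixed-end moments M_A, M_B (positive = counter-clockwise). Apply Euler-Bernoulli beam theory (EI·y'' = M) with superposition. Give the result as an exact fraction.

R_A = 7911/1000 kN, M_A = 3141/500 kN·m, R_B = -911/1000 kN, M_B = -219/500 kN·m

Load 1 — point force P=7 kN at a=8/5 m (b=L-a=12/5):
  R_A = Pb²(3a+b)/L³ = 7·(12/5)²·(3·(8/5)+(12/5))/4³ = 567/125 kN
  M_A = Pab²/L² = 7·(8/5)·(12/5)²/4² = 504/125 kN·m
  R_B = Pa²(a+3b)/L³ = 7·(8/5)²·((8/5)+3·(12/5))/4³ = 308/125 kN
  M_B = -Pa²b/L² = -7·(8/5)²·(12/5)/4² = -336/125 kN·m
Load 2 — applied couple M₀=9 kN·m at a=2 m (b=L-a=2):
  R_A = 6M₀ab/L³ = 6·9·2·2/4³ = 27/8 kN
  M_A = M₀b(2a-b)/L² = 9·2·(2·2-2)/4² = 9/4 kN·m
  R_B = -6M₀ab/L³ = -6·9·2·2/4³ = -27/8 kN
  M_B = M₀a(2b-a)/L² = 9·2·(2·2-2)/4² = 9/4 kN·m
Superposition: R_A = 7911/1000 kN, M_A = 3141/500 kN·m, R_B = -911/1000 kN, M_B = -219/500 kN·m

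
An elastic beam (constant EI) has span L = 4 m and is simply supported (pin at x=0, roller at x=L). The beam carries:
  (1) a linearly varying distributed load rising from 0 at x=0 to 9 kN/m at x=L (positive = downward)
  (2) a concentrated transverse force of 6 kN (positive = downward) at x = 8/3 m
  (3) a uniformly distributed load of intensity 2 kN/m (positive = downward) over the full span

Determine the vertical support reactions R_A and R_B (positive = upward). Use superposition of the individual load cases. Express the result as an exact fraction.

R_A = 12 kN, R_B = 20 kN

Load 1 — triangular load w₀=9 kN/m (0→w₀ over full span):
  R_A = w₀L/6 = 9·4/6 = 6 kN
  R_B = w₀L/3 = 9·4/3 = 12 kN
Load 2 — point force P=6 kN at a=8/3 m (b=L-a=4/3):
  R_A = Pb/L = 6·(4/3)/4 = 2 kN
  R_B = Pa/L = 6·(8/3)/4 = 4 kN
Load 3 — uniform load w=2 kN/m over full span:
  R_A = wL/2 = 2·4/2 = 4 kN
  R_B = wL/2 = 2·4/2 = 4 kN
Superposition: R_A = 12 kN, R_B = 20 kN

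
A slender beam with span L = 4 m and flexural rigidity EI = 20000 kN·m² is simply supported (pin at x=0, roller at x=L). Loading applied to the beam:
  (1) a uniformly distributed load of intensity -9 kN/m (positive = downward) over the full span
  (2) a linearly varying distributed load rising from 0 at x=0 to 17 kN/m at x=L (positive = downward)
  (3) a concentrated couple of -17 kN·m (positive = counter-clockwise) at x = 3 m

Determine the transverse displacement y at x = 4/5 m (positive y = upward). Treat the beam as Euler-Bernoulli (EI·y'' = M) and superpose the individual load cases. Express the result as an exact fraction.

y(4/5) = 829937/1875000000 m

Load 1 — uniform load w=-9 kN/m over full span:
  y_1 = -wx(L³-2Lx²+x³)/(24EI) = -(-9)·(4/5)·(4³-2·4·(4/5)²+(4/5)³)/(24·20000) = 348/390625 m
Load 2 — triangular load w₀=17 kN/m (0→w₀ over full span):
  y_2 = -w₀x(7L⁴-10L²x²+3x⁴)/(360LEI) = -17·(4/5)·(7·4⁴-10·4²·(4/5)²+3·(4/5)⁴)/(360·4·20000) = -23392/29296875 m
Load 3 — applied couple M₀=-17 kN·m at a=3 m (b=L-a=1):
  y_3 = (M₀x³/(6L)+C₁x)/EI  [x≤a] with C₁=M₀(3b²-L²)/(6L)=221/24 = ((-17)·(4/5)³/(6·4)+(221/24)·(4/5))/20000 = 1751/5000000 m
Superposition: y = Σ y_i = 829937/1875000000 m ≈ 0.000443 m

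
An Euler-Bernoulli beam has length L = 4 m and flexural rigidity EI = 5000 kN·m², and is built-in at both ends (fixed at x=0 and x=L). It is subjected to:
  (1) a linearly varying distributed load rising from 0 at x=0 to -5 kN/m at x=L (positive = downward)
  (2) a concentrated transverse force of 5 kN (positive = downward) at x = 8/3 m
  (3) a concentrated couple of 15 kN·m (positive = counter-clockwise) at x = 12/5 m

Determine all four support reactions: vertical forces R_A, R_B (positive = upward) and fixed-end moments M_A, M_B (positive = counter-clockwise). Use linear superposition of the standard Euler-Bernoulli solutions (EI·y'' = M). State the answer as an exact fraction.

R_A = 499/135 kN, M_A = 488/135 kN·m, R_B = -1174/135 kN, M_B = 383/135 kN·m

Load 1 — triangular load w₀=-5 kN/m (0→w₀ over full span):
  R_A = 3w₀L/20 = 3·(-5)·4/20 = -3 kN
  M_A = w₀L²/30 = (-5)·4²/30 = -8/3 kN·m
  R_B = 7w₀L/20 = 7·(-5)·4/20 = -7 kN
  M_B = -w₀L²/20 = -(-5)·4²/20 = 4 kN·m
Load 2 — point force P=5 kN at a=8/3 m (b=L-a=4/3):
  R_A = Pb²(3a+b)/L³ = 5·(4/3)²·(3·(8/3)+(4/3))/4³ = 35/27 kN
  M_A = Pab²/L² = 5·(8/3)·(4/3)²/4² = 40/27 kN·m
  R_B = Pa²(a+3b)/L³ = 5·(8/3)²·((8/3)+3·(4/3))/4³ = 100/27 kN
  M_B = -Pa²b/L² = -5·(8/3)²·(4/3)/4² = -80/27 kN·m
Load 3 — applied couple M₀=15 kN·m at a=12/5 m (b=L-a=8/5):
  R_A = 6M₀ab/L³ = 6·15·(12/5)·(8/5)/4³ = 27/5 kN
  M_A = M₀b(2a-b)/L² = 15·(8/5)·(2·(12/5)-(8/5))/4² = 24/5 kN·m
  R_B = -6M₀ab/L³ = -6·15·(12/5)·(8/5)/4³ = -27/5 kN
  M_B = M₀a(2b-a)/L² = 15·(12/5)·(2·(8/5)-(12/5))/4² = 9/5 kN·m
Superposition: R_A = 499/135 kN, M_A = 488/135 kN·m, R_B = -1174/135 kN, M_B = 383/135 kN·m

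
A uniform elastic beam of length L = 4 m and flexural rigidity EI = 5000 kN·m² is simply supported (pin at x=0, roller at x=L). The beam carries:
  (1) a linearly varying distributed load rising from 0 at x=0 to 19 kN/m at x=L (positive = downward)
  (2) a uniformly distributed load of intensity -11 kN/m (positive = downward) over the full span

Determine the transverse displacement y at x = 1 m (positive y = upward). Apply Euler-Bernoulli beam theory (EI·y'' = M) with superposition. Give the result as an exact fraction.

y(1) = 437/480000 m

Load 1 — triangular load w₀=19 kN/m (0→w₀ over full span):
  y_1 = -w₀x(7L⁴-10L²x²+3x⁴)/(360LEI) = -19·1·(7·4⁴-10·4²·1²+3·1⁴)/(360·4·5000) = -2071/480000 m
Load 2 — uniform load w=-11 kN/m over full span:
  y_2 = -wx(L³-2Lx²+x³)/(24EI) = -(-11)·1·(4³-2·4·1²+1³)/(24·5000) = 209/40000 m
Superposition: y = Σ y_i = 437/480000 m ≈ 0.000910 m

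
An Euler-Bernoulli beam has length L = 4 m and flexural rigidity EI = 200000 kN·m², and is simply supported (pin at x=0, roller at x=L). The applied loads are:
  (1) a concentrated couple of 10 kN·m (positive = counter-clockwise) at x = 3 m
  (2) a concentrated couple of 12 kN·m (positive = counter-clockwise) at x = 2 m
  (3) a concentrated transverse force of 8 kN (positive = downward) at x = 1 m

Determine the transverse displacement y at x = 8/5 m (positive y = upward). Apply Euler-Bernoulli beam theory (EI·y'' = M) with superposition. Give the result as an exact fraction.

Load 1 — applied couple M₀=10 kN·m at a=3 m (b=L-a=1):
  y_1 = (M₀x³/(6L)+C₁x)/EI  [x≤a] with C₁=M₀(3b²-L²)/(6L)=-65/12 = (10·(8/5)³/(6·4)+(-65/12)·(8/5))/200000 = -87/2500000 m
Load 2 — applied couple M₀=12 kN·m at a=2 m (b=L-a=2):
  y_2 = (M₀x³/(6L)+C₁x)/EI  [x≤a] with C₁=M₀(3b²-L²)/(6L)=-2 = (12·(8/5)³/(6·4)+(-2)·(8/5))/200000 = -9/1562500 m
Load 3 — point force P=8 kN at a=1 m (b=L-a=3):
  y_3 = -Pa(L-x)(2Lx-a²-x²)/(6LEI)  [x>a] = -8·1·(4-(8/5))·(2·4·(8/5)-1²-(8/5)²)/(6·4·200000) = -231/6250000 m
Superposition: y = Σ y_i = -969/12500000 m ≈ -0.000078 m

y(8/5) = -969/12500000 m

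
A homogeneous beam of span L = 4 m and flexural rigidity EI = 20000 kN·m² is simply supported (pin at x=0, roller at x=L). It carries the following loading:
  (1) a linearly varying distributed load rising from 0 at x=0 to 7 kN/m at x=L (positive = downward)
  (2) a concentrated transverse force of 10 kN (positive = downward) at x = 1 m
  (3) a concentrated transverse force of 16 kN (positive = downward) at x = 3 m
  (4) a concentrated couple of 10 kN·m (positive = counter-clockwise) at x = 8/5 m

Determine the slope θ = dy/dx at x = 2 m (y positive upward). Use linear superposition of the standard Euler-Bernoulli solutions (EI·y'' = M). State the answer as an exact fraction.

θ(2) = 43/3600000 rad

Load 1 — triangular load w₀=7 kN/m (0→w₀ over full span):
  θ_1 = -w₀(7L⁴-30L²x²+15x⁴)/(360LEI) = -7·(7·4⁴-30·4²·2²+15·2⁴)/(360·4·20000) = -49/1800000 rad
Load 2 — point force P=10 kN at a=1 m (b=L-a=3):
  θ_2 = -Pa(2L²-6Lx+3x²+a²)/(6LEI)  [x>a] = -10·1·(2·4²-6·4·2+3·2²+1²)/(6·4·20000) = 1/16000 rad
Load 3 — point force P=16 kN at a=3 m (b=L-a=1):
  θ_3 = -Pb(L²-b²-3x²)/(6LEI)  [x≤a] = -16·1·(4²-1²-3·2²)/(6·4·20000) = -1/10000 rad
Load 4 — applied couple M₀=10 kN·m at a=8/5 m (b=L-a=12/5):
  θ_4 = (M₀x²/(2L)-M₀(x-a)+C₁)/EI  [x>a] with C₁=M₀(3b²-L²)/(6L)=8/15 = (10·2²/(2·4)-10·(2-(8/5))+(8/15))/20000 = 23/300000 rad
Superposition: θ = Σ θ_i = 43/3600000 rad ≈ 0.000012 rad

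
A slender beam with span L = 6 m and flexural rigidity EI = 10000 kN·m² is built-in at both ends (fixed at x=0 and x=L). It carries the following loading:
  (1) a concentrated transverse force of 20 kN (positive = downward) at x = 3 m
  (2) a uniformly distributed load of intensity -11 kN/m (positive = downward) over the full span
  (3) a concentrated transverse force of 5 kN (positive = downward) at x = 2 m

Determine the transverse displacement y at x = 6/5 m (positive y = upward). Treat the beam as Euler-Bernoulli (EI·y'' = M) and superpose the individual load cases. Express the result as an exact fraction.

y(6/5) = 4831/9375000 m

Load 1 — point force P=20 kN at a=3 m (b=L-a=3):
  y_1 = -Pb²x²(3aL-(3a+b)x)/(6L³EI)  [x≤a] = -20·3²·(6/5)²·(3·3·6-(3·3+3)·(6/5))/(6·6³·10000) = -99/125000 m
Load 2 — uniform load w=-11 kN/m over full span:
  y_2 = -wx²(L-x)²/(24EI) = -(-11)·(6/5)²·(6-(6/5))²/(24·10000) = 594/390625 m
Load 3 — point force P=5 kN at a=2 m (b=L-a=4):
  y_3 = -Pb²x²(3aL-(3a+b)x)/(6L³EI)  [x≤a] = -5·4²·(6/5)²·(3·2·6-(3·2+4)·(6/5))/(6·6³·10000) = -2/9375 m
Superposition: y = Σ y_i = 4831/9375000 m ≈ 0.000515 m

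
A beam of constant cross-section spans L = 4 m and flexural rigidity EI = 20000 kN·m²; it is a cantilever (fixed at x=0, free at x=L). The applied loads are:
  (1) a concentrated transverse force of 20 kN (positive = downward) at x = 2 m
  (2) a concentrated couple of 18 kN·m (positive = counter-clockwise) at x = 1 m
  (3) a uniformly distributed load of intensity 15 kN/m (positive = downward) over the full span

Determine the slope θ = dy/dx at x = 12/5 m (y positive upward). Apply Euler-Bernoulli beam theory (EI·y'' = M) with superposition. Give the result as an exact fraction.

θ(12/5) = -2147/250000 rad

Load 1 — point force P=20 kN at a=2 m (b=L-a=2):
  θ_1 = -Pa²/(2EI)  [x>a] = -20·2²/(2·20000) = -1/500 rad
Load 2 — applied couple M₀=18 kN·m at a=1 m (b=L-a=3):
  θ_2 = M₀a/EI  [x>a] = 18·1/20000 = 9/10000 rad
Load 3 — uniform load w=15 kN/m over full span:
  θ_3 = -wx(x²-3Lx+3L²)/(6EI) = -15·(12/5)·((12/5)²-3·4·(12/5)+3·4²)/(6·20000) = -117/15625 rad
Superposition: θ = Σ θ_i = -2147/250000 rad ≈ -0.008588 rad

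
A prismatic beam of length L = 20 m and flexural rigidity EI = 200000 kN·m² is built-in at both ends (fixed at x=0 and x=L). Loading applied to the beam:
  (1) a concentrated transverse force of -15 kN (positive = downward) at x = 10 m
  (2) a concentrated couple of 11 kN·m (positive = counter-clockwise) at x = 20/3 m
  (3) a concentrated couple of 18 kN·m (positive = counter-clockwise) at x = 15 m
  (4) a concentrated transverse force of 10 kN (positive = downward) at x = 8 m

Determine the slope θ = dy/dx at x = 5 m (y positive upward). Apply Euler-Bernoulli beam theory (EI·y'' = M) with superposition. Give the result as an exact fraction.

θ(5) = 2347/19200000 rad

Load 1 — point force P=-15 kN at a=10 m (b=L-a=10):
  θ_1 = -Pb²x(2aL-(3a+b)x)/(2L³EI)  [x≤a] = -(-15)·10²·5·(2·10·20-(3·10+10)·5)/(2·20³·200000) = 3/6400 rad
Load 2 — applied couple M₀=11 kN·m at a=20/3 m (b=L-a=40/3):
  θ_2 = (R_Ax²/2 - M_Ax)/EI  [x≤a] with R_A=11/15, M_A=0 = ((11/15)·5²/2 - 0·5)/200000 = 11/240000 rad
Load 3 — applied couple M₀=18 kN·m at a=15 m (b=L-a=5):
  θ_3 = (R_Ax²/2 - M_Ax)/EI  [x≤a] with R_A=81/80, M_A=45/8 = ((81/80)·5²/2 - (45/8)·5)/200000 = -99/1280000 rad
Load 4 — point force P=10 kN at a=8 m (b=L-a=12):
  θ_4 = -Pb²x(2aL-(3a+b)x)/(2L³EI)  [x≤a] = -10·12²·5·(2·8·20-(3·8+12)·5)/(2·20³·200000) = -63/200000 rad
Superposition: θ = Σ θ_i = 2347/19200000 rad ≈ 0.000122 rad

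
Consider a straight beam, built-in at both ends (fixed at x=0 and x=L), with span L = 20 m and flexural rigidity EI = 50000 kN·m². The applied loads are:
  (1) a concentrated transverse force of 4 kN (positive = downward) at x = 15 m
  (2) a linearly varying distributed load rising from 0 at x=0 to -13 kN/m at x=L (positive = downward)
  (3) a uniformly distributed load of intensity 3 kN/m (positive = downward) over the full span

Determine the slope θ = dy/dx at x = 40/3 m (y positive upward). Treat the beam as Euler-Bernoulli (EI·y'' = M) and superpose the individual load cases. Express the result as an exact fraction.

θ(40/3) = -709/243000 rad

Load 1 — point force P=4 kN at a=15 m (b=L-a=5):
  θ_1 = -Pb²x(2aL-(3a+b)x)/(2L³EI)  [x≤a] = -4·5²·(40/3)·(2·15·20-(3·15+5)·(40/3))/(2·20³·50000) = 1/9000 rad
Load 2 — triangular load w₀=-13 kN/m (0→w₀ over full span):
  θ_2 = -w₀(2x(L-x)(L-2x)(x+2L)+x²(L-x)²)/(120LEI) = -(-13)·(2·(40/3)·(20-(40/3))·(20-2·(40/3))·((40/3)+2·20)+(40/3)²·(20-(40/3))²)/(120·20·50000) = -182/30375 rad
Load 3 — uniform load w=3 kN/m over full span:
  θ_3 = -wx(L-x)(L-2x)/(12EI) = -3·(40/3)·(20-(40/3))·(20-2·(40/3))/(12·50000) = 2/675 rad
Superposition: θ = Σ θ_i = -709/243000 rad ≈ -0.002918 rad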